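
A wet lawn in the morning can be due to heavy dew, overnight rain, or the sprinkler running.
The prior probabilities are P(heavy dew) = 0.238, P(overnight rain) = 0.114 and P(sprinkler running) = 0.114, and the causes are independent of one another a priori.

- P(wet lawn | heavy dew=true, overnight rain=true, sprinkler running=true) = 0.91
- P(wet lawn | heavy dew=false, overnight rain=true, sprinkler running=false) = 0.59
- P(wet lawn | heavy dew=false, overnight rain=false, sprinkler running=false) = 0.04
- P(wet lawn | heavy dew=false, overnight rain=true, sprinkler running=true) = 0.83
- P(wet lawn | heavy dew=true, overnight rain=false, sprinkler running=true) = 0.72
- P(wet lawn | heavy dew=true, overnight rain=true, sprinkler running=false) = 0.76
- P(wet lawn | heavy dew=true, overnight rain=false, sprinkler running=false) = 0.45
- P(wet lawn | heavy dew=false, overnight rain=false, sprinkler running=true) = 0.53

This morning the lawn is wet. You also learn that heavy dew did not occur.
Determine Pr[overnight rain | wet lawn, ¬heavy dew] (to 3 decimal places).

Weight on overnight rain=true, given the evidence: 0.059592 + 0.010787 = 0.070379
The normalizing constant is 0.04×0.886×0.886 + 0.53×0.886×0.114 + 0.59×0.114×0.886 + 0.83×0.114×0.114 = 0.155311
P(overnight rain | wet lawn, ¬heavy dew) = 0.070379/0.155311 ≈ 0.453

Pr[overnight rain | wet lawn, ¬heavy dew] ≈ 0.453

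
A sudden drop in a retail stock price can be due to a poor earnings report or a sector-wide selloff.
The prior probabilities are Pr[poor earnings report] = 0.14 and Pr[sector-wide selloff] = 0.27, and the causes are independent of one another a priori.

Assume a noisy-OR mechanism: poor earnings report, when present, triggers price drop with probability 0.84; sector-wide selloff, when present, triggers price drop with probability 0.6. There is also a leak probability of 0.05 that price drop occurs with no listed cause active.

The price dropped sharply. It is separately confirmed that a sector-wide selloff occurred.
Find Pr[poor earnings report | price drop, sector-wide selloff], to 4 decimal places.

Under noisy-OR, P(price drop | causes) = 1 − (1−0.05)·∏(1−qᵢ) over the active causes.
P(price drop | sector-wide selloff) = 0.62·0.86 + 0.9392·0.14 = 0.533200 + 0.131488 = 0.664688
Restricting to configurations with poor earnings report present: 0.9392·0.14 = 0.131488.
P(poor earnings report | price drop, sector-wide selloff) = 0.131488 / 0.664688 ≈ 0.1978

Pr[poor earnings report | price drop, sector-wide selloff] ≈ 0.1978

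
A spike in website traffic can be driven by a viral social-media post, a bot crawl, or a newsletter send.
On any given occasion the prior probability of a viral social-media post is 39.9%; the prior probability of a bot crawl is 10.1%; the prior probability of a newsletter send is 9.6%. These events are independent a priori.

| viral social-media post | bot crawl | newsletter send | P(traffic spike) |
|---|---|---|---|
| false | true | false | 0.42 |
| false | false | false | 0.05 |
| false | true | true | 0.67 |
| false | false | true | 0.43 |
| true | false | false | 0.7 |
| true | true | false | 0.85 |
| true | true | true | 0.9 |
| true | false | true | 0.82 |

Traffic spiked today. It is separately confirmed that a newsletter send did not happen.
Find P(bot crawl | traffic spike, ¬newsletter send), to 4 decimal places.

Sum P(traffic spike|·) weighted by the priors over the 4 (viral social-media post, bot crawl) configurations:
  P(traffic spike | ¬newsletter send) = 0.05*0.601*0.899 + 0.42*0.601*0.101 + 0.7*0.399*0.899 + 0.85*0.399*0.101
        = 0.027015 + 0.025494 + 0.251091 + 0.034254 = 0.337854
The terms with bot crawl present sum to 0.059748, so
  P(bot crawl | traffic spike, ¬newsletter send) = 0.059748 / 0.337854 ≈ 0.1768

P(bot crawl | traffic spike, ¬newsletter send) ≈ 0.1768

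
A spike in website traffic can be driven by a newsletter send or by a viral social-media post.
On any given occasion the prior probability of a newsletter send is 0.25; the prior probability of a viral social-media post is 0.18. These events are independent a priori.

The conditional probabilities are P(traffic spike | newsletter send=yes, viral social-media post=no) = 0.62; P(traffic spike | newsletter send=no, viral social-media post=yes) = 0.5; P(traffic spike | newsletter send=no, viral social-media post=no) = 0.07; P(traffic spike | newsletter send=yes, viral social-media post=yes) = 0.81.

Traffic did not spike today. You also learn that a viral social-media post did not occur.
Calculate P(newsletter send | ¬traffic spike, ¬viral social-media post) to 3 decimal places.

P(newsletter send | ¬traffic spike, ¬viral social-media post) ≈ 0.120

Numerator (weight on configurations with newsletter send): 0.38*0.25 = 0.095000
The normalizing constant is 0.93*0.75 + 0.38*0.25 = 0.792500
Posterior = 0.095000 / 0.792500 ≈ 0.120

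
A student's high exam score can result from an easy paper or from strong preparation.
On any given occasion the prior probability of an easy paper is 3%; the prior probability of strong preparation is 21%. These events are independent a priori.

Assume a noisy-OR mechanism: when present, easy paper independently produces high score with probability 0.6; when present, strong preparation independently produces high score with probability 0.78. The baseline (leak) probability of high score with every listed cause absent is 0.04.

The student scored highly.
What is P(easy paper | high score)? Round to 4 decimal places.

Under noisy-OR, P(high score | causes) = 1 − (1−0.04)·∏(1−qᵢ) over the active causes.
Numerator (weight on configurations with easy paper): 0.014599 + 0.005768 = 0.020367
The normalizing constant is 0.04*0.97*0.79 + 0.7888*0.97*0.21 + 0.616*0.03*0.79 + 0.91552*0.03*0.21 = 0.211698
P(easy paper | high score) = 0.020367/0.211698 ≈ 0.0962

P(easy paper | high score) ≈ 0.0962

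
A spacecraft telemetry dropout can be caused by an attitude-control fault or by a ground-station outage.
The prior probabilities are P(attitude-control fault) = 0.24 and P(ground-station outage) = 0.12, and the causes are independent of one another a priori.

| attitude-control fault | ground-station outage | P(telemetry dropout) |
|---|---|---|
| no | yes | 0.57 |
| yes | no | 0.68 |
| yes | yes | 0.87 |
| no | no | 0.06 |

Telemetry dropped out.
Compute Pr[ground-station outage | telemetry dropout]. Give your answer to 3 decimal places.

Enumerate the 4 (attitude-control fault, ground-station outage) configurations and weight by the priors:
  P(telemetry dropout) = 0.06×0.76×0.88 + 0.57×0.76×0.12 + 0.68×0.24×0.88 + 0.87×0.24×0.12
        = 0.040128 + 0.051984 + 0.143616 + 0.025056 = 0.260784
Configurations with ground-station outage contribute 0.077040, so
  P(ground-station outage | telemetry dropout) = 0.077040 / 0.260784 ≈ 0.295

Pr[ground-station outage | telemetry dropout] ≈ 0.295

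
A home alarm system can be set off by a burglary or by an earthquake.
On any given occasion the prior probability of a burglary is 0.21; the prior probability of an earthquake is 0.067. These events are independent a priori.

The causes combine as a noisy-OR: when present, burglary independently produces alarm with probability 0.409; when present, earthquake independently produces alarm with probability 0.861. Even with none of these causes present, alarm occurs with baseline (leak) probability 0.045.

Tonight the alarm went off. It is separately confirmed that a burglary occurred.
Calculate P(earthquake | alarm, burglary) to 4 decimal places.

P(earthquake | alarm, burglary) ≈ 0.1319

Under noisy-OR, P(alarm | causes) = 1 − (1−0.045)·∏(1−qᵢ) over the active causes.
Sum P(alarm|·) weighted by the priors over both values of earthquake:
  P(alarm | burglary) = 0.435595*0.933 + 0.921548*0.067
        = 0.406410 + 0.061744 = 0.468154
Keeping only the earthquake-present terms gives 0.061744, so
  P(earthquake | alarm, burglary) = 0.061744 / 0.468154 ≈ 0.1319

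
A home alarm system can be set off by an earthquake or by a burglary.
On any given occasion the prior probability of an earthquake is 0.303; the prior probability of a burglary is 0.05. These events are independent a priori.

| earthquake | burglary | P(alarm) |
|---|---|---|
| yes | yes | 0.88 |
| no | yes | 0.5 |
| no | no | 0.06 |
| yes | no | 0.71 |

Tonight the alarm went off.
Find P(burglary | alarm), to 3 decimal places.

P(burglary | alarm) ≈ 0.112

Enumerate the 4 (earthquake, burglary) configurations and weight by the priors:
  P(alarm) = 0.06*0.697*0.95 + 0.5*0.697*0.05 + 0.71*0.303*0.95 + 0.88*0.303*0.05
        = 0.039729 + 0.017425 + 0.204373 + 0.013332 = 0.274859
The terms with burglary present sum to 0.030757, so
  P(burglary | alarm) = 0.030757 / 0.274859 ≈ 0.112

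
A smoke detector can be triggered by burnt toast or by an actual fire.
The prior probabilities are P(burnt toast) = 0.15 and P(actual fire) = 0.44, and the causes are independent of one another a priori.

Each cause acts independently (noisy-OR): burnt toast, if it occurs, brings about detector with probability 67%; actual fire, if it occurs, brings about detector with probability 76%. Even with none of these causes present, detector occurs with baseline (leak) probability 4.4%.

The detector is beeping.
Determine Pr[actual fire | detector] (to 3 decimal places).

Under noisy-OR, P(detector | causes) = 1 − (1−0.044)·∏(1−qᵢ) over the active causes.
Enumerate the 4 (burnt toast, actual fire) configurations and weight by the priors:
  P(detector) = 0.044×0.85×0.56 + 0.77056×0.85×0.44 + 0.68452×0.15×0.56 + 0.924285×0.15×0.44
        = 0.020944 + 0.288189 + 0.057500 + 0.061003 = 0.427636
Keeping only the actual fire-present terms gives 0.349192, so
  P(actual fire | detector) = 0.349192 / 0.427636 ≈ 0.817

Pr[actual fire | detector] ≈ 0.817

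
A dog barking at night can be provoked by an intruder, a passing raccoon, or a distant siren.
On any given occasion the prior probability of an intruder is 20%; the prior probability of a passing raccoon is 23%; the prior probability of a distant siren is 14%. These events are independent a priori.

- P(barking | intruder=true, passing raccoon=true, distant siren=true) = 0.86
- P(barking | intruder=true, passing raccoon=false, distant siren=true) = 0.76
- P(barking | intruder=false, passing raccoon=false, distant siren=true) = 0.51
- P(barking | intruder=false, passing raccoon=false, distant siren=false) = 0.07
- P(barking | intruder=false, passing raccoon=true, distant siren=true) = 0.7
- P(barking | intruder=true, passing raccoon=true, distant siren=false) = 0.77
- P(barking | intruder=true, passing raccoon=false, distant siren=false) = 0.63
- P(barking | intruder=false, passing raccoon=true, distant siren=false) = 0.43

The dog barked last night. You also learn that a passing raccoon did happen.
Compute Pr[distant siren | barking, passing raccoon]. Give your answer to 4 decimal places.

P(barking | passing raccoon) = 0.43*0.8*0.86 + 0.7*0.8*0.14 + 0.77*0.2*0.86 + 0.86*0.2*0.14 = 0.295840 + 0.078400 + 0.132440 + 0.024080 = 0.530760
Restricting to configurations with distant siren present: 0.078400 + 0.024080 = 0.102480.
So P(distant siren | barking, passing raccoon) = 0.102480/0.530760 ≈ 0.1931.

Pr[distant siren | barking, passing raccoon] ≈ 0.1931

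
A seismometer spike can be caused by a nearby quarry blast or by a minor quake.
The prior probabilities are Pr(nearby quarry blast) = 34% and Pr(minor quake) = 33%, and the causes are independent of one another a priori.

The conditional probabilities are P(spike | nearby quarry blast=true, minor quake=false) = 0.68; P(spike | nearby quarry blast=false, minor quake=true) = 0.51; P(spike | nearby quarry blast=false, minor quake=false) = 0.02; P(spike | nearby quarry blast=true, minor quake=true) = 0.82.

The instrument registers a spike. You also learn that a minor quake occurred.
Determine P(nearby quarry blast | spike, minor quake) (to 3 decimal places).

P(spike | minor quake) = 0.51·0.66 + 0.82·0.34 = 0.336600 + 0.278800 = 0.615400
Of this, 0.278800 comes from 0.82·0.34 (the nearby quarry blast=true cases).
Hence the posterior is 0.278800/0.615400 ≈ 0.453.

P(nearby quarry blast | spike, minor quake) ≈ 0.453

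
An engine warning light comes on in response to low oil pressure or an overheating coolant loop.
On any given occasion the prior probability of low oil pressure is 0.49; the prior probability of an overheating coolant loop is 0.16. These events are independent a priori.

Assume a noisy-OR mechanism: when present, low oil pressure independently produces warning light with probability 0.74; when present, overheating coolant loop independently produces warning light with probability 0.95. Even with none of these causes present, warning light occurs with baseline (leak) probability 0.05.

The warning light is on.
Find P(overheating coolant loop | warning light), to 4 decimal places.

P(overheating coolant loop | warning light) ≈ 0.3189

Under noisy-OR, P(warning light | causes) = 1 − (1−0.05)·∏(1−qᵢ) over the active causes.
For the numerator, keep only overheating coolant loop=true terms: 0.077724 + 0.077432 = 0.155156
The normalizing constant is 0.05*0.51*0.84 + 0.9525*0.51*0.16 + 0.753*0.49*0.84 + 0.98765*0.49*0.16 = 0.486511
P(overheating coolant loop | warning light) = 0.155156/0.486511 ≈ 0.3189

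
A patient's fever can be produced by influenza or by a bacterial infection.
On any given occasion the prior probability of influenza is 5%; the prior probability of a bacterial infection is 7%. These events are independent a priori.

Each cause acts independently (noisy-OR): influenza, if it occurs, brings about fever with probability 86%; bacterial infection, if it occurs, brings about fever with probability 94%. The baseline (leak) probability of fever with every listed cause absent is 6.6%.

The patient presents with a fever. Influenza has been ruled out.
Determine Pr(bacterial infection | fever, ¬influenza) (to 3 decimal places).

Under noisy-OR, P(fever | causes) = 1 − (1−0.066)·∏(1−qᵢ) over the active causes.
P(fever | ¬influenza) = 0.066·0.93 + 0.94396·0.07 = 0.061380 + 0.066077 = 0.127457
Of this, 0.066077 comes from 0.94396·0.07 (the bacterial infection=true cases).
So P(bacterial infection | fever, ¬influenza) = 0.066077/0.127457 ≈ 0.518.

Pr(bacterial infection | fever, ¬influenza) ≈ 0.518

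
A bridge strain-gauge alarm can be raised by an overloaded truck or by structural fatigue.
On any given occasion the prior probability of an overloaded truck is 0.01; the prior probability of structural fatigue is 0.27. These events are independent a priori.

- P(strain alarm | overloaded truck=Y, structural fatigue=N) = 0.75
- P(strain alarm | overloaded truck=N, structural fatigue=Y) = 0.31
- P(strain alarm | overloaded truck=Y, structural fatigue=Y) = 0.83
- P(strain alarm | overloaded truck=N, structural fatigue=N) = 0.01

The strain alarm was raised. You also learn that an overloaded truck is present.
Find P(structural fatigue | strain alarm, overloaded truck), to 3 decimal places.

Numerator (weight on configurations with structural fatigue): 0.83*0.27 = 0.224100
Normalizer over all consistent configurations: 0.75*0.73 + 0.83*0.27 = 0.771600
Posterior = 0.224100 / 0.771600 ≈ 0.290

P(structural fatigue | strain alarm, overloaded truck) ≈ 0.290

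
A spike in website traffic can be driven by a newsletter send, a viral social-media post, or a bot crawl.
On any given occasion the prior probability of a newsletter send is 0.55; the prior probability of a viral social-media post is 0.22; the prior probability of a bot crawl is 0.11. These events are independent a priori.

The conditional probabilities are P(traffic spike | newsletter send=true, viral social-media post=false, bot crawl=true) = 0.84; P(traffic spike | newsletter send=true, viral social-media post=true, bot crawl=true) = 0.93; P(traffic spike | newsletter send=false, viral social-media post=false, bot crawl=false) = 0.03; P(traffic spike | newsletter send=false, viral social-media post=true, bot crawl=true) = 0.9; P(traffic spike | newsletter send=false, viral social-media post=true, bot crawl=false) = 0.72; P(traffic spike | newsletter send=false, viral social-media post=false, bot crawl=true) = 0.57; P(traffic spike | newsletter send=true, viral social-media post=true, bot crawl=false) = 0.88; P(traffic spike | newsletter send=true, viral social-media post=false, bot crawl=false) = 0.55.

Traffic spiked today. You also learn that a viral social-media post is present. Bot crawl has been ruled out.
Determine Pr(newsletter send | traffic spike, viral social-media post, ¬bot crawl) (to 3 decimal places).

Pr(newsletter send | traffic spike, viral social-media post, ¬bot crawl) ≈ 0.599

Sum P(traffic spike|·) weighted by the priors over both values of newsletter send:
  P(traffic spike | viral social-media post, ¬bot crawl) = 0.72*0.45 + 0.88*0.55
        = 0.324000 + 0.484000 = 0.808000
Configurations with newsletter send contribute 0.484000, so
  P(newsletter send | traffic spike, viral social-media post, ¬bot crawl) = 0.484000 / 0.808000 ≈ 0.599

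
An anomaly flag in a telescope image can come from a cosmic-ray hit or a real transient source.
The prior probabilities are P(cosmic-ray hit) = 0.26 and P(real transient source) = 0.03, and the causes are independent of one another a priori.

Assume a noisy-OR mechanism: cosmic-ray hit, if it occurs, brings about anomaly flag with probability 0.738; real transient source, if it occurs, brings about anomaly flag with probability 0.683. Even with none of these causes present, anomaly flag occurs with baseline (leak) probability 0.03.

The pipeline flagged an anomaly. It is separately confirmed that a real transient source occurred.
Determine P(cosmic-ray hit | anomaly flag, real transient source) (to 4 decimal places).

P(cosmic-ray hit | anomaly flag, real transient source) ≈ 0.3181

Under noisy-OR, P(anomaly flag | causes) = 1 − (1−0.03)·∏(1−qᵢ) over the active causes.
Sum P(anomaly flag|·) weighted by the priors over both values of cosmic-ray hit:
  P(anomaly flag | real transient source) = 0.69251*0.74 + 0.919438*0.26
        = 0.512457 + 0.239054 = 0.751511
Configurations with cosmic-ray hit contribute 0.239054, so
  P(cosmic-ray hit | anomaly flag, real transient source) = 0.239054 / 0.751511 ≈ 0.3181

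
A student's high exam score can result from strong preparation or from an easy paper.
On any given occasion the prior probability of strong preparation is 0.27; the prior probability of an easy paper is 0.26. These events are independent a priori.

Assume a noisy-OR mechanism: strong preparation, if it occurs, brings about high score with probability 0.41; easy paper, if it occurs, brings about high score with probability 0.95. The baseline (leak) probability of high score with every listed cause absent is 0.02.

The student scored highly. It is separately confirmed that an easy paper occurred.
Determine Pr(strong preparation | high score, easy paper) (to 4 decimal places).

Pr(strong preparation | high score, easy paper) ≈ 0.2741

Under noisy-OR, P(high score | causes) = 1 − (1−0.02)·∏(1−qᵢ) over the active causes.
For the numerator, keep only strong preparation=true terms: 0.97109×0.27 = 0.262194
Normalizer over all consistent configurations: 0.951×0.73 + 0.97109×0.27 = 0.956424
Posterior = 0.262194 / 0.956424 ≈ 0.2741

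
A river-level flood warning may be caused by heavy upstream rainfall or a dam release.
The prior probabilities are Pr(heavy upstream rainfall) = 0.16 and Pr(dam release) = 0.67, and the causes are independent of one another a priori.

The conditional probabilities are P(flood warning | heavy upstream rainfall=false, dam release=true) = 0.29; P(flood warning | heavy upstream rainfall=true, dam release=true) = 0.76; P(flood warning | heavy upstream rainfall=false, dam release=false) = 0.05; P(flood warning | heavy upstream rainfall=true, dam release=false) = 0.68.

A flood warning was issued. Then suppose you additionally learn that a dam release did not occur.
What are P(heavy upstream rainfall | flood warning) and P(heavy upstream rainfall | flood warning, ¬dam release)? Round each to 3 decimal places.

P(flood warning) = 0.05·0.84·0.33 + 0.29·0.84·0.67 + 0.68·0.16·0.33 + 0.76·0.16·0.67 = 0.013860 + 0.163212 + 0.035904 + 0.081472 = 0.294448
The heavy upstream rainfall-present share is 0.035904 + 0.081472 = 0.117376.
So P(heavy upstream rainfall | flood warning) = 0.117376/0.294448 ≈ 0.399.

Now condition on the additional information:
By total probability over both values of heavy upstream rainfall:
  P(flood warning | ¬dam release) = 0.05×0.84 + 0.68×0.16
        = 0.042000 + 0.108800 = 0.150800
Keeping only the heavy upstream rainfall-present terms gives 0.108800, so
  P(heavy upstream rainfall | flood warning, ¬dam release) = 0.108800 / 0.150800 ≈ 0.721

P(heavy upstream rainfall | flood warning) ≈ 0.399; P(heavy upstream rainfall | flood warning, ¬dam release) ≈ 0.721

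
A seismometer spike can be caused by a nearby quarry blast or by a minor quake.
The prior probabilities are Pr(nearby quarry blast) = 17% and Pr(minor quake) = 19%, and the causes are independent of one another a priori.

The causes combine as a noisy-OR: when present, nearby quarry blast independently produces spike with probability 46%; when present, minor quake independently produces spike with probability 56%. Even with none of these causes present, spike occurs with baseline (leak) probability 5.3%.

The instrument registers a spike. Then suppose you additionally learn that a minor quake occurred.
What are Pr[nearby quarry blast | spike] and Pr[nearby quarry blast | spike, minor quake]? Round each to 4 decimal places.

Pr[nearby quarry blast | spike] ≈ 0.4197; Pr[nearby quarry blast | spike, minor quake] ≈ 0.2139

Under noisy-OR, P(spike | causes) = 1 − (1−0.053)·∏(1−qᵢ) over the active causes.
P(spike) = 0.053·0.83·0.81 + 0.58332·0.83·0.19 + 0.48862·0.17·0.81 + 0.774993·0.17·0.19 = 0.035632 + 0.091990 + 0.067283 + 0.025032 = 0.219937
The nearby quarry blast-present share is 0.067283 + 0.025032 = 0.092315.
P(nearby quarry blast | spike) = 0.092315 / 0.219937 ≈ 0.4197

Now also conditioning on minor quake=true:
Numerator (weight on configurations with nearby quarry blast): 0.774993*0.17 = 0.131749
The normalizing constant is 0.58332*0.83 + 0.774993*0.17 = 0.615905
P(nearby quarry blast | spike, minor quake) = 0.131749/0.615905 ≈ 0.2139
The drop from 0.4197 to 0.2139 is the explaining-away (discounting) effect.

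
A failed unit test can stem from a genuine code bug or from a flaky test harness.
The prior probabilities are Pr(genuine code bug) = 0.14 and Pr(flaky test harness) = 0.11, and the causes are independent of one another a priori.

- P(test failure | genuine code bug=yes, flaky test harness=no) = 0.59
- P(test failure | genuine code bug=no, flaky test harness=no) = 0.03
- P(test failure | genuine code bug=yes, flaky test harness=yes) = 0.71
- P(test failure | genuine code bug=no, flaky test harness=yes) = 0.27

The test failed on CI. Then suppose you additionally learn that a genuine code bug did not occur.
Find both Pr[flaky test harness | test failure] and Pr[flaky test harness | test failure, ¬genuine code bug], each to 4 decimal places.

Pr[flaky test harness | test failure] ≈ 0.2744; Pr[flaky test harness | test failure, ¬genuine code bug] ≈ 0.5266

For the numerator, keep only flaky test harness=true terms: 0.025542 + 0.010934 = 0.036476
The normalizing constant is 0.03×0.86×0.89 + 0.27×0.86×0.11 + 0.59×0.14×0.89 + 0.71×0.14×0.11 = 0.132952
P(flaky test harness | test failure) = 0.036476/0.132952 ≈ 0.2744

With the extra evidence:
Enumerate both values of flaky test harness and weight by the priors:
  P(test failure | ¬genuine code bug) = 0.03×0.89 + 0.27×0.11
        = 0.026700 + 0.029700 = 0.056400
Configurations with flaky test harness contribute 0.029700, so
  P(flaky test harness | test failure, ¬genuine code bug) = 0.029700 / 0.056400 ≈ 0.5266
With genuine code bug excluded, flaky test harness must carry more of the explanatory weight for the test failure.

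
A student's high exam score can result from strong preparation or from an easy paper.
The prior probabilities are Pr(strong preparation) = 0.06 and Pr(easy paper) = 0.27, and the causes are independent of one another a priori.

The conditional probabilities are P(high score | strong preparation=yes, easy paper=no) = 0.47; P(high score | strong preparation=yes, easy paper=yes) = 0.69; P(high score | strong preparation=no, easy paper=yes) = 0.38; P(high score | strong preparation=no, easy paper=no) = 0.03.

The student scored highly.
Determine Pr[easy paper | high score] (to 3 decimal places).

Pr[easy paper | high score] ≈ 0.723

By total probability over the 4 (strong preparation, easy paper) configurations:
  P(high score) = 0.03·0.94·0.73 + 0.38·0.94·0.27 + 0.47·0.06·0.73 + 0.69·0.06·0.27
        = 0.020586 + 0.096444 + 0.020586 + 0.011178 = 0.148794
The terms with easy paper present sum to 0.107622, so
  P(easy paper | high score) = 0.107622 / 0.148794 ≈ 0.723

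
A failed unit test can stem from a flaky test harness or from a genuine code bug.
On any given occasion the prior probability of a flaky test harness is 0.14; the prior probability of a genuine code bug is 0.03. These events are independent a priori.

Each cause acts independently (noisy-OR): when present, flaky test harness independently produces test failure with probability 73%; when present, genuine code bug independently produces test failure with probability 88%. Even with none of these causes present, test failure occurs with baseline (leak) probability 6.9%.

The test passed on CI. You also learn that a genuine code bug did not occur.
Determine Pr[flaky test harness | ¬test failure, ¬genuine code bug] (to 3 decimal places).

Pr[flaky test harness | ¬test failure, ¬genuine code bug] ≈ 0.042

Under noisy-OR, P(test failure | causes) = 1 − (1−0.069)·∏(1−qᵢ) over the active causes.
Weight on flaky test harness=true, given the evidence: 0.25137×0.14 = 0.035192
The normalizing constant is 0.931×0.86 + 0.25137×0.14 = 0.835852
Posterior = 0.035192 / 0.835852 ≈ 0.042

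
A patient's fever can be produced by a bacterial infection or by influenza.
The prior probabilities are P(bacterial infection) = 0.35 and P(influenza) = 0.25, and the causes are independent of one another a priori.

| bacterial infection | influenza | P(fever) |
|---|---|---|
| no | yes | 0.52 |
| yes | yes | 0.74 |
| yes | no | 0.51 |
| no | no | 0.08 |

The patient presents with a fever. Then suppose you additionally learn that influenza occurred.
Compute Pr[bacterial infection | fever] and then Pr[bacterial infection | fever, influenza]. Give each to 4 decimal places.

Pr[bacterial infection | fever] ≈ 0.6166; Pr[bacterial infection | fever, influenza] ≈ 0.4338

Sum P(fever|·) weighted by the priors over the 4 (bacterial infection, influenza) configurations:
  P(fever) = 0.08·0.65·0.75 + 0.52·0.65·0.25 + 0.51·0.35·0.75 + 0.74·0.35·0.25
        = 0.039000 + 0.084500 + 0.133875 + 0.064750 = 0.322125
The terms with bacterial infection present sum to 0.198625, so
  P(bacterial infection | fever) = 0.198625 / 0.322125 ≈ 0.6166

Now also conditioning on influenza=true:
Enumerate both values of bacterial infection and weight by the priors:
  P(fever | influenza) = 0.52×0.65 + 0.74×0.35
        = 0.338000 + 0.259000 = 0.597000
Keeping only the bacterial infection-present terms gives 0.259000, so
  P(bacterial infection | fever, influenza) = 0.259000 / 0.597000 ≈ 0.4338
This is intercausal reasoning (explaining away): once influenza accounts for the fever, bacterial infection becomes less likely.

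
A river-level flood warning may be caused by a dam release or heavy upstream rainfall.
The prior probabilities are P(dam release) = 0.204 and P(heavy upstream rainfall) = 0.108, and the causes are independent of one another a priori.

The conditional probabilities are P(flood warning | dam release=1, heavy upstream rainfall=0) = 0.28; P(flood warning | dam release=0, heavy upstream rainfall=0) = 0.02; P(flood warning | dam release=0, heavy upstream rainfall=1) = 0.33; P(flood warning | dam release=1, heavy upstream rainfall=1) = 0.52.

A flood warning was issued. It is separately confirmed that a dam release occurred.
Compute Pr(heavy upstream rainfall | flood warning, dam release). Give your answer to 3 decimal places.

Enumerate both values of heavy upstream rainfall and weight by the priors:
  P(flood warning | dam release) = 0.28·0.892 + 0.52·0.108
        = 0.249760 + 0.056160 = 0.305920
Keeping only the heavy upstream rainfall-present terms gives 0.056160, so
  P(heavy upstream rainfall | flood warning, dam release) = 0.056160 / 0.305920 ≈ 0.184

Pr(heavy upstream rainfall | flood warning, dam release) ≈ 0.184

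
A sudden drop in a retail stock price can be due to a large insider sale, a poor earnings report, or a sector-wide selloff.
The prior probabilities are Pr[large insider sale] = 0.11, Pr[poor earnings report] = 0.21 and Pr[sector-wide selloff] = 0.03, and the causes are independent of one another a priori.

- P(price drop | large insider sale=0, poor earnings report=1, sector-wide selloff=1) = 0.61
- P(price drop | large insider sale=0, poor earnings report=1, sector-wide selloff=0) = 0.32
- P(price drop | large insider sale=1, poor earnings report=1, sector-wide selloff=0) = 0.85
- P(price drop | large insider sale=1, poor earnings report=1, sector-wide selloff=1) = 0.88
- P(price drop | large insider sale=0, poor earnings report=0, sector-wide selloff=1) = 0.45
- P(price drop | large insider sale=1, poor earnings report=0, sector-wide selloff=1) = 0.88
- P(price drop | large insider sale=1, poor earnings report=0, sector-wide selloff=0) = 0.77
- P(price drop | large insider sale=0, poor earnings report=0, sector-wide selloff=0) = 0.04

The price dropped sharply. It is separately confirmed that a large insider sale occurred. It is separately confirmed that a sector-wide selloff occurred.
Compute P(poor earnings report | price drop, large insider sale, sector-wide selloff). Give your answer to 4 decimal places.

P(poor earnings report | price drop, large insider sale, sector-wide selloff) ≈ 0.2100

Enumerate both values of poor earnings report and weight by the priors:
  P(price drop | large insider sale, sector-wide selloff) = 0.88*0.79 + 0.88*0.21
        = 0.695200 + 0.184800 = 0.880000
Configurations with poor earnings report contribute 0.184800, so
  P(poor earnings report | price drop, large insider sale, sector-wide selloff) = 0.184800 / 0.880000 ≈ 0.2100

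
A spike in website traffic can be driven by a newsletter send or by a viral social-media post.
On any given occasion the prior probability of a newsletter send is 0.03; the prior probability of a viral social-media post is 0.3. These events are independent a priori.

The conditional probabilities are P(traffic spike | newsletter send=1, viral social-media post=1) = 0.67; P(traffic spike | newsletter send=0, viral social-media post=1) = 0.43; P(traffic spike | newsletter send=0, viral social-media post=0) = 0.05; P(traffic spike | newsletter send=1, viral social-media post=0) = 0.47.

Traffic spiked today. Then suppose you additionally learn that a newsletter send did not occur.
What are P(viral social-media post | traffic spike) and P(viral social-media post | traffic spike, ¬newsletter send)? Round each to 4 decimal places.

P(viral social-media post | traffic spike) ≈ 0.7496; P(viral social-media post | traffic spike, ¬newsletter send) ≈ 0.7866

P(traffic spike) = 0.05·0.97·0.7 + 0.43·0.97·0.3 + 0.47·0.03·0.7 + 0.67·0.03·0.3 = 0.033950 + 0.125130 + 0.009870 + 0.006030 = 0.174980
Restricting to configurations with viral social-media post present: 0.125130 + 0.006030 = 0.131160.
P(viral social-media post | traffic spike) = 0.131160 / 0.174980 ≈ 0.7496

Now also conditioning on newsletter send≠true:
Numerator (weight on configurations with viral social-media post): 0.43*0.3 = 0.129000
The normalizing constant is 0.05*0.7 + 0.43*0.3 = 0.164000
Posterior = 0.129000 / 0.164000 ≈ 0.7866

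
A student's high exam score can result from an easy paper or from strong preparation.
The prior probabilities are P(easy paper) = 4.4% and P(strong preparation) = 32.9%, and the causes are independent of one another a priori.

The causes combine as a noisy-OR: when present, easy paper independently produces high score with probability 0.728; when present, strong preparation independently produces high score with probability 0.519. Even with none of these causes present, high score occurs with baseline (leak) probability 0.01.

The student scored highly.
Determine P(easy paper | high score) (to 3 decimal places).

P(easy paper | high score) ≈ 0.166

Under noisy-OR, P(high score | causes) = 1 − (1−0.01)·∏(1−qᵢ) over the active causes.
For the numerator, keep only easy paper=true terms: 0.021574 + 0.012601 = 0.034175
Normalizer over all consistent configurations: 0.01*0.956*0.671 + 0.52381*0.956*0.329 + 0.73072*0.044*0.671 + 0.870476*0.044*0.329 = 0.205341
Posterior = 0.034175 / 0.205341 ≈ 0.166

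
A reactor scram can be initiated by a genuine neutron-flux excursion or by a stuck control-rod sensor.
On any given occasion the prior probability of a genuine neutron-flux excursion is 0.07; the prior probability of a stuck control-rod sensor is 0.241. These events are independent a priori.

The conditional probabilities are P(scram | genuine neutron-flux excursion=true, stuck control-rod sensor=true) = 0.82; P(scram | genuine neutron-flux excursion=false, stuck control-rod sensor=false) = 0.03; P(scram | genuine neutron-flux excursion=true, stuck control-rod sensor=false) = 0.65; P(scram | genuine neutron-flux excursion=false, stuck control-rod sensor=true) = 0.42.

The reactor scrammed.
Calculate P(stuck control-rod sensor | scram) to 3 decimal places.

P(stuck control-rod sensor | scram) ≈ 0.660

For the numerator, keep only stuck control-rod sensor=true terms: 0.094135 + 0.013833 = 0.107968
The normalizing constant is 0.03·0.93·0.759 + 0.42·0.93·0.241 + 0.65·0.07·0.759 + 0.82·0.07·0.241 = 0.163679
P(stuck control-rod sensor | scram) = 0.107968/0.163679 ≈ 0.660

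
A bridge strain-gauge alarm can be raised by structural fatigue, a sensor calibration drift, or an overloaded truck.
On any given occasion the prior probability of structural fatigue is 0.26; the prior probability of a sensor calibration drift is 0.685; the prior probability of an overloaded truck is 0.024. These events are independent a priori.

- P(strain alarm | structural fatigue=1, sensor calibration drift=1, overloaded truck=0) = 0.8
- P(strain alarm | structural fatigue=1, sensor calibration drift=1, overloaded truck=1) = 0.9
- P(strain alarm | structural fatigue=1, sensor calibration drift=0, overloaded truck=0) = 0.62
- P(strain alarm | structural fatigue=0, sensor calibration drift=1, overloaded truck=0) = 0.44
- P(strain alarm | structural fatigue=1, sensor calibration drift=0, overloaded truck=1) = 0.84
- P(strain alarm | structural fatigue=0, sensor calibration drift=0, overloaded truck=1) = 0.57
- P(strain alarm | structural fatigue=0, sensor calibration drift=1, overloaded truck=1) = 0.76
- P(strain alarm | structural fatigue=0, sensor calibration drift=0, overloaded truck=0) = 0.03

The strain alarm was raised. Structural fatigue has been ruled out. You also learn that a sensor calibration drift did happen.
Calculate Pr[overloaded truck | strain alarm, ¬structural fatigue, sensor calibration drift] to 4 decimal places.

Pr[overloaded truck | strain alarm, ¬structural fatigue, sensor calibration drift] ≈ 0.0407

P(strain alarm | ¬structural fatigue, sensor calibration drift) = 0.44*0.976 + 0.76*0.024 = 0.429440 + 0.018240 = 0.447680
The overloaded truck-present share is 0.76*0.024 = 0.018240.
So P(overloaded truck | strain alarm, ¬structural fatigue, sensor calibration drift) = 0.018240/0.447680 ≈ 0.0407.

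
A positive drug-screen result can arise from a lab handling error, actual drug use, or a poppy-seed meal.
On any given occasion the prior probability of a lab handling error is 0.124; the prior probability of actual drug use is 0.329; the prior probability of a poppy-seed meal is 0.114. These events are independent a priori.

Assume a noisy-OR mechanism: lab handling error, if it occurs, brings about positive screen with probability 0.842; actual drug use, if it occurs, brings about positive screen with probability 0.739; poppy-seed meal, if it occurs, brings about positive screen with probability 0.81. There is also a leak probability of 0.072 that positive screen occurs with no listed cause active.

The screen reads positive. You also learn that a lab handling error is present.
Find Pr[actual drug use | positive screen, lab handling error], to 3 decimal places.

Pr[actual drug use | positive screen, lab handling error] ≈ 0.353

Under noisy-OR, P(positive screen | causes) = 1 − (1−0.072)·∏(1−qᵢ) over the active causes.
For the numerator, keep only actual drug use=true terms: 0.280339 + 0.037233 = 0.317572
The normalizing constant is 0.853376*0.671*0.886 + 0.972141*0.671*0.114 + 0.961731*0.329*0.886 + 0.992729*0.329*0.114 = 0.899272
P(actual drug use | positive screen, lab handling error) = 0.317572/0.899272 ≈ 0.353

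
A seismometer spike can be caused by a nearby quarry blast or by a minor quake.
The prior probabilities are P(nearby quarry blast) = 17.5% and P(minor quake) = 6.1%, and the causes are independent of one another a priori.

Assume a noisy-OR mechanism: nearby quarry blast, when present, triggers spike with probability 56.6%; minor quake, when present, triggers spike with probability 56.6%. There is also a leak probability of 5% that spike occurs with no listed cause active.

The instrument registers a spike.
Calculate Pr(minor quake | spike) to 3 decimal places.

Under noisy-OR, P(spike | causes) = 1 − (1−0.05)·∏(1−qᵢ) over the active causes.
Weight on minor quake=true, given the evidence: 0.029576 + 0.008765 = 0.038341
Normalizer over all consistent configurations: 0.05·0.825·0.939 + 0.5877·0.825·0.061 + 0.5877·0.175·0.939 + 0.821062·0.175·0.061 = 0.173649
Posterior = 0.038341 / 0.173649 ≈ 0.221

Pr(minor quake | spike) ≈ 0.221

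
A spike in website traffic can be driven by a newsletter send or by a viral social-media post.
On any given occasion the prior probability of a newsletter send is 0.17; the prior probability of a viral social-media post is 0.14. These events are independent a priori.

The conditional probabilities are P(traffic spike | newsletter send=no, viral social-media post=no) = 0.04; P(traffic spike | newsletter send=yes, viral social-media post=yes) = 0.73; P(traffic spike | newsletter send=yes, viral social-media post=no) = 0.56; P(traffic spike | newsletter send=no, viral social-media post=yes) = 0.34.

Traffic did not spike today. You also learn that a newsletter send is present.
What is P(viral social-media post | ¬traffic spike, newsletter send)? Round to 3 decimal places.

Sum P(¬traffic spike|·) weighted by the priors over both values of viral social-media post:
  P(¬traffic spike | newsletter send) = 0.44·0.86 + 0.27·0.14
        = 0.378400 + 0.037800 = 0.416200
The terms with viral social-media post present sum to 0.037800, so
  P(viral social-media post | ¬traffic spike, newsletter send) = 0.037800 / 0.416200 ≈ 0.091

P(viral social-media post | ¬traffic spike, newsletter send) ≈ 0.091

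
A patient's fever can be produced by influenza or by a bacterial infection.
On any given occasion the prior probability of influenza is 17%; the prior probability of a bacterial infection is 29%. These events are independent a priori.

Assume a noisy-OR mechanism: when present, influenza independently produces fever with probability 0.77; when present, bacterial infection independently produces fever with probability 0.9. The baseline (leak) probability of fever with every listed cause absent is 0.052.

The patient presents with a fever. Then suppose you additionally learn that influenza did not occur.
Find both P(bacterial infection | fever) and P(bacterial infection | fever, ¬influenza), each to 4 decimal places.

Under noisy-OR, P(fever | causes) = 1 − (1−0.052)·∏(1−qᵢ) over the active causes.
P(fever) = 0.052*0.83*0.71 + 0.9052*0.83*0.29 + 0.78196*0.17*0.71 + 0.978196*0.17*0.29 = 0.030644 + 0.217882 + 0.094383 + 0.048225 = 0.391134
The bacterial infection-present share is 0.217882 + 0.048225 = 0.266107.
So P(bacterial infection | fever) = 0.266107/0.391134 ≈ 0.6803.

With the extra evidence:
Numerator (weight on configurations with bacterial infection): 0.9052×0.29 = 0.262508
Denominator P(fever | ¬influenza): 0.052×0.71 + 0.9052×0.29 = 0.299428
P(bacterial infection | fever, ¬influenza) = 0.262508/0.299428 ≈ 0.8767
With influenza excluded, bacterial infection must carry more of the explanatory weight for the fever.

P(bacterial infection | fever) ≈ 0.6803; P(bacterial infection | fever, ¬influenza) ≈ 0.8767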